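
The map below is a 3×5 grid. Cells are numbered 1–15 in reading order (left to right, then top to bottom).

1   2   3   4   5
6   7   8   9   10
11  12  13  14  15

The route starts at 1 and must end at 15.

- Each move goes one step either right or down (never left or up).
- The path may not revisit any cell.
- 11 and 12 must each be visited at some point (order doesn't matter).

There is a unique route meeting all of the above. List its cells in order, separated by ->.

Moves only go right or down, so the column and row indices never decrease.
Route from 1: down 2 to 11, right 4 to 15 — 6 moves in all.
Check: all required cells visited.

1 -> 6 -> 11 -> 12 -> 13 -> 14 -> 15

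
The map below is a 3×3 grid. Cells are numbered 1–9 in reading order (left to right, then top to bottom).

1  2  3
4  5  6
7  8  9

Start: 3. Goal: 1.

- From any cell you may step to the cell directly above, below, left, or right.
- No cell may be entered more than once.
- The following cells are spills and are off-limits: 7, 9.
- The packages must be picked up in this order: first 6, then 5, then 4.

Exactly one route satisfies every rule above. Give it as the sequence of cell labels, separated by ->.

The waypoints must appear in the order 6, 5, 4, with no cell reused.
Route from 3: down 1 to 6, left 2 to 4, up 1 to 1 — 4 moves in all.
Check: order respected (6 at step 1, 5 at step 2, 4 at step 3).

3 -> 6 -> 5 -> 4 -> 1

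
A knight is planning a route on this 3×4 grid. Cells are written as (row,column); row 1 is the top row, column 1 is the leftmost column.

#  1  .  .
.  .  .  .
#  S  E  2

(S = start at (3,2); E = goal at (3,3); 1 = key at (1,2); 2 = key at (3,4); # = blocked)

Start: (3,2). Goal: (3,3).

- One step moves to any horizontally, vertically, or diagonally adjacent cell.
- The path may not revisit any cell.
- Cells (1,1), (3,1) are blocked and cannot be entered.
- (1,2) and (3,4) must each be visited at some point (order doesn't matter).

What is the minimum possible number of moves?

Any route passes through (1,2) and (3,4) in some order between (3,2) and (3,3). Summing Chebyshev distances along each leg and taking the cheapest ordering ((3,2) → (1,2) → (3,4) → (3,3)) gives a lower bound of 2 + 2 + 1 = 5 moves.
A route of 5 moves achieves this: (3,2) → (2,1) → (1,2) → (2,3) → (3,4) → (3,3).
Since 5 matches the lower bound, it is optimal.

5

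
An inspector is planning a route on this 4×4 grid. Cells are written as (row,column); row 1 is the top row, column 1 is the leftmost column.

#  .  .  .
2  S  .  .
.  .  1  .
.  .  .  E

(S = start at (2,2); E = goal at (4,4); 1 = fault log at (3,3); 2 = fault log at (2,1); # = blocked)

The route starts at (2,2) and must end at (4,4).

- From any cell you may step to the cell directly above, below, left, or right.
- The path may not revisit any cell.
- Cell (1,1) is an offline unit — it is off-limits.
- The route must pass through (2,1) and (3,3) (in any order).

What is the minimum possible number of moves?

Any route passes through (2,1) and (3,3) in some order between (2,2) and (4,4). Summing Manhattan distances along each leg and taking the cheapest ordering ((2,2) → (2,1) → (3,3) → (4,4)) gives a lower bound of 1 + 3 + 2 = 6 moves.
A route of 6 moves achieves this: (2,2) → (2,1) → (3,1) → (3,2) → (3,3) → (4,3) → (4,4).
Since 6 matches the lower bound, it is optimal.

6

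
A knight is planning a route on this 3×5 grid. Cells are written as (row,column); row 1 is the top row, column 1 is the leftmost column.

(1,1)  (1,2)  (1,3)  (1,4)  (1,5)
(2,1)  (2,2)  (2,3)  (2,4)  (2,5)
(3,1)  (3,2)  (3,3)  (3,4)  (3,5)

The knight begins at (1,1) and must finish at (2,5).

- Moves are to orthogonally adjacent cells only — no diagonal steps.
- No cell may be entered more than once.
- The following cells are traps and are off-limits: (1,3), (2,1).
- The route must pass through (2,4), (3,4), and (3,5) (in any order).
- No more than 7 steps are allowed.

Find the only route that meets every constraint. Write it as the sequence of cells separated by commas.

(1,1), (1,2), (2,2), (2,3), (2,4), (3,4), (3,5), (2,5)

The budget equals the shortest possible length, so every move has to be on a shortest route through the required cells.
Route from (1,1): right 1 to (1,2), down 1 to (2,2), right 2 to (2,4), down 1 to (3,4), right 1 to (3,5), up 1 to (2,5) — 7 moves in all.
Check: all required cells visited; 7 ≤ 7 moves.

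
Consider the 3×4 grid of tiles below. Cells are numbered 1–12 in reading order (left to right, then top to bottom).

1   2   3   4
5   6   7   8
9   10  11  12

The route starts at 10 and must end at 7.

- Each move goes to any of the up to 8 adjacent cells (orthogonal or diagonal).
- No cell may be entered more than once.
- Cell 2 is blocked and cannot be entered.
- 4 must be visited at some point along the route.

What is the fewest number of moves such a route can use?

Any route passes through 4 somewhere between 10 and 7. Summing Chebyshev distances along the two legs (10 → 4 → 7) gives a lower bound of 2 + 1 = 3 moves.
The shortest route satisfying every rule uses 4 moves: 10 → 6 → 3 → 4 → 7.
The no-revisit rule (legs can't share cells) pushes the minimum above the 3-move bound; an exhaustive check rules out every length from 3 to 3, leaving 4 as the minimum.

4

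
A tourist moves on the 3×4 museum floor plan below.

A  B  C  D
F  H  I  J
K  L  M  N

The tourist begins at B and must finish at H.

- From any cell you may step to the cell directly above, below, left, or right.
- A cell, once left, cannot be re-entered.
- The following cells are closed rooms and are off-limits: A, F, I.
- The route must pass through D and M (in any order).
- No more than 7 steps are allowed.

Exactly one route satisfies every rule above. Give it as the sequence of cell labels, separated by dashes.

The 7-move cap with required stops at D, M leaves no slack for detours.
Route from B: 2× right (reaching D), 2× down (reaching N), 2× left (reaching L), up to H — 7 moves in all.
Check: all required cells visited; 7 ≤ 7 moves.

B - C - D - J - N - M - L - H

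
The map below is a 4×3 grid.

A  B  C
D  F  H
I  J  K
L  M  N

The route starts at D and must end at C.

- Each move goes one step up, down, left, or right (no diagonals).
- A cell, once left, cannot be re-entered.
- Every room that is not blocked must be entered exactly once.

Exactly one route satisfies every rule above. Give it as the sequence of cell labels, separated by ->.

Need to visit all 12 open cells exactly once, starting at D and ending at C.
Cell L has only two open neighbours (I and M), so the path must pass straight through it: one of those is the cell it's entered from and the other is where it exits.
Route from D: up 1 to A, right 1 to B, down 2 to J, left 1 to I, down 1 to L, right 2 to N, up 3 to C — 11 moves in all.
Check: all 12 open cells covered.

D -> A -> B -> F -> J -> I -> L -> M -> N -> K -> H -> C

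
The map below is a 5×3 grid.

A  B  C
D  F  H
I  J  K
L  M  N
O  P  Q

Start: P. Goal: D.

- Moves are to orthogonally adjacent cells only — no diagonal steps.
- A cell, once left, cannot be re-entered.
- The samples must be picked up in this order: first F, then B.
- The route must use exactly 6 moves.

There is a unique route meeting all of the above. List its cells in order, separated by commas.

The waypoints must appear in the order F, B, with no cell reused.
Route from P: 4× up (reaching B), left to A, down to D — 6 moves in all.
Check: order respected (F at step 3, B at step 4); 6 moves as required.

P, M, J, F, B, A, D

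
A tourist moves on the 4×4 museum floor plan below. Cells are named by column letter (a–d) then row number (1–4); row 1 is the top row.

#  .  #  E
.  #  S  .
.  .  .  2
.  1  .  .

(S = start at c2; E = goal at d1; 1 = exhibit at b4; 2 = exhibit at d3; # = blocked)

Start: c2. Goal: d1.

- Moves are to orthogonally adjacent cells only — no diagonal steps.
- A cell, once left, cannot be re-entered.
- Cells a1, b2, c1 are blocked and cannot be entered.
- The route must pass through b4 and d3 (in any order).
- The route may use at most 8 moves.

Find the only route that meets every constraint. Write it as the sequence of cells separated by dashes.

c2 - c3 - b3 - b4 - c4 - d4 - d3 - d2 - d1

Any route must reach b4 and d3 and still end at d1 within 8 moves, so the order of the required stops is forced.
Route from c2: down to c3, left to b3, down to b4, 2× right (reaching d4), 3× up (reaching d1) — 8 moves in all.
Check: all required cells visited; 8 ≤ 8 moves.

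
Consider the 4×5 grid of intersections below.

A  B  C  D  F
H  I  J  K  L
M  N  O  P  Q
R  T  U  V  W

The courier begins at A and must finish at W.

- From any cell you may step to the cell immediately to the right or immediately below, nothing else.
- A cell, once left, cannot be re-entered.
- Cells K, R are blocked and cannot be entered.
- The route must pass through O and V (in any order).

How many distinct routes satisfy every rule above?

A right/down-only route from A to W makes exactly 3 down-moves and 4 right-moves in some order.
With no other constraints that would be C(7,3) = 35 routes.
A monotone route can only reach the required cells in the order O, V, so split there and multiply the segment counts (each segment already excludes blocked cells): A→O: 6; O→V: 2; V→W: 1; product = 12.
That gives 12 routes.

12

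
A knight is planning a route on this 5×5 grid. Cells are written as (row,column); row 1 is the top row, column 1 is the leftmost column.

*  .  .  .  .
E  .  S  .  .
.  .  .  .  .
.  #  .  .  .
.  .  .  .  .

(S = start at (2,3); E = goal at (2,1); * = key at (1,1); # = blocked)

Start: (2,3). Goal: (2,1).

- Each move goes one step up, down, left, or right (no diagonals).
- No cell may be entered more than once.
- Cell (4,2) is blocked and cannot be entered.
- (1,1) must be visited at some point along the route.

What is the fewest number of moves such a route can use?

4

Any route passes through (1,1) somewhere between (2,3) and (2,1). Summing Manhattan distances along the two legs ((2,3) → (1,1) → (2,1)) gives a lower bound of 3 + 1 = 4 moves.
A route of 4 moves achieves this: (2,3) → (1,3) → (1,2) → (1,1) → (2,1).
Since 4 matches the lower bound, it is optimal.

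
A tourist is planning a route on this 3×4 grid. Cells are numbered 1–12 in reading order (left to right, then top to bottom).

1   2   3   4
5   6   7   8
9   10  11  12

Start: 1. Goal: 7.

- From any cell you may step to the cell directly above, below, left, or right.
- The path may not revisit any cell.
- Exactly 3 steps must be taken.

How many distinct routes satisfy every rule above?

3

Need simple routes of exactly 3 moves from 1 to 7 (Manhattan distance 3, so 0 moves are spent on a detour and 0 undoing it).
Enumerating: 1 5 6 7 | 1 2 6 7 | 1 2 3 7.
That gives 3 routes.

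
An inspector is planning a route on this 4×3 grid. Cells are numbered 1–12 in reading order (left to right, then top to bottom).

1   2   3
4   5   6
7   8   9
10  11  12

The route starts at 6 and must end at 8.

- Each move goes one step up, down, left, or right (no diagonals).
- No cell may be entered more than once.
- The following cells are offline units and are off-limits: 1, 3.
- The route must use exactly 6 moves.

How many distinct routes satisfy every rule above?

2

Need simple routes of exactly 6 moves from 6 to 8 (Manhattan distance 2, so 2 moves are spent on a detour and 2 undoing it).
Enumerating: 6 9 12 11 10 7 8 | 6 5 4 7 10 11 8.
That gives 2 routes.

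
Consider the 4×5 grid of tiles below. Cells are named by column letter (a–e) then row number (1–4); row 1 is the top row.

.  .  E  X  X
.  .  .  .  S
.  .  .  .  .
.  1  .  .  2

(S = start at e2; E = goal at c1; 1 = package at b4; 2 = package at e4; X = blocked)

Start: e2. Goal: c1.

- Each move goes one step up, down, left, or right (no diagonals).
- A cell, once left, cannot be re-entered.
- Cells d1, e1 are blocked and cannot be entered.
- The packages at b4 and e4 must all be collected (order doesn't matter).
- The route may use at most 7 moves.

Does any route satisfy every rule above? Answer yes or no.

no

Even ignoring the no-revisit rule, getting from e2 to c1, taking the cheapest ordering e2 → e4 → b4 → c1 needs at least 2 + 3 + 4 = 9 moves (Manhattan distance per leg), which exceeds the 7-move limit.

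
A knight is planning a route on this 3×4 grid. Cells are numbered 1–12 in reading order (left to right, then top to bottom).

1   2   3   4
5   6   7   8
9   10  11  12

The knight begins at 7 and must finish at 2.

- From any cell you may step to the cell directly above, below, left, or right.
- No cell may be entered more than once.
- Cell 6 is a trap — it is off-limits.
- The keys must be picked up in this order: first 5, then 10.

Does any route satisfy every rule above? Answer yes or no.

no

Ignoring the required order, 3 revisit-free routes from 7 to 2 pass through all of 5 and 10; the waypoint orders that occur are 10 → 5 (3) — never 5 → 10.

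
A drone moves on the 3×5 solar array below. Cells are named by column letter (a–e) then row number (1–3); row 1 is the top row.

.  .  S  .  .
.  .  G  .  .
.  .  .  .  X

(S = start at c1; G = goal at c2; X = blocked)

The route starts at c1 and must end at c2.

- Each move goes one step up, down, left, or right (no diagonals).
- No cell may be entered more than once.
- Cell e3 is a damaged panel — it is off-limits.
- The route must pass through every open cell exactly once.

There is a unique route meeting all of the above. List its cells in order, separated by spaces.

Need to visit all 14 open cells exactly once, starting at c1 and ending at c2.
Cell a1 has only two open neighbours (a2 and b1), so the path must pass straight through it: one of those is the cell it's entered from and the other is where it exits.
Route from c1: 2× right (reaching e1), down to e2, left to d2, down to d3, 3× left (reaching a3), 2× up (reaching a1), right to b1, down to b2, right to c2 — 13 moves in all.
Check: all 14 open cells covered.

c1 d1 e1 e2 d2 d3 c3 b3 a3 a2 a1 b1 b2 c2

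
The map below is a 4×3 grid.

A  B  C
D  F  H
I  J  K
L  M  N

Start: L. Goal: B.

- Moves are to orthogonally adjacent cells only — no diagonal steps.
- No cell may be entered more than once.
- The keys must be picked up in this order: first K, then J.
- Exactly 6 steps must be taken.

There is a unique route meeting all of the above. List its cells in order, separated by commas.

L, M, N, K, J, F, B

The waypoints must appear in the order K, J, with no cell reused.
Route from L: right 2 to N, up 1 to K, left 1 to J, up 2 to B — 6 moves in all.
Check: order respected (K at step 3, J at step 4); 6 moves as required.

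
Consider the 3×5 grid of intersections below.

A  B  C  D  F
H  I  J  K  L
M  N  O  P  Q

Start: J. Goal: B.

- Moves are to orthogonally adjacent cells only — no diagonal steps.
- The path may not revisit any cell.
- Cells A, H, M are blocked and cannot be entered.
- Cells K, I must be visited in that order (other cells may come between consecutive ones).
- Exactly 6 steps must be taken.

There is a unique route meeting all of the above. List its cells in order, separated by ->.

J -> K -> P -> O -> N -> I -> B

The waypoints must appear in the order K, I, with no cell reused.
Route from J: right 1 to K, down 1 to P, left 2 to N, up 2 to B — 6 moves in all.
Check: order respected (K at step 1, I at step 5); 6 moves as required.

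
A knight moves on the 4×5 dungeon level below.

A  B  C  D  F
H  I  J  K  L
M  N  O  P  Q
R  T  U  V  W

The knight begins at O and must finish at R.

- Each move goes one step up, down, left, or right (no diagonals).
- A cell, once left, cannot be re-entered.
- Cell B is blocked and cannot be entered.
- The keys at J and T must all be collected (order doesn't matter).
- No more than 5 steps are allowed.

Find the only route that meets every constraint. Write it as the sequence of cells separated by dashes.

O - J - I - N - T - R

The budget equals the shortest possible length, so every move has to be on a shortest route through the required cells.
Route from O: up 1 to J, left 1 to I, down 2 to T, left 1 to R — 5 moves in all.
Check: all required cells visited; 5 ≤ 5 moves.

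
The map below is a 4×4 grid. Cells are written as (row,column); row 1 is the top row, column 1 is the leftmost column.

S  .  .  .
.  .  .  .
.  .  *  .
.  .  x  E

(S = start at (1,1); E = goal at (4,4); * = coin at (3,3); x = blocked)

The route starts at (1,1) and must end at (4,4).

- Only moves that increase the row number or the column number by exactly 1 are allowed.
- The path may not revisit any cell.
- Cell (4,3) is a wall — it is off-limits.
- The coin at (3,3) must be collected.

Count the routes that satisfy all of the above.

6

A right/down-only route from (1,1) to (4,4) makes exactly 3 down-moves and 3 right-moves in some order.
With no other constraints that would be C(6,3) = 20 routes.
Split at (3,3) and multiply the segment counts (each segment already excludes blocked cells): (1,1)→(3,3): 6; (3,3)→(4,4): 1; product = 6.
That gives 6 routes.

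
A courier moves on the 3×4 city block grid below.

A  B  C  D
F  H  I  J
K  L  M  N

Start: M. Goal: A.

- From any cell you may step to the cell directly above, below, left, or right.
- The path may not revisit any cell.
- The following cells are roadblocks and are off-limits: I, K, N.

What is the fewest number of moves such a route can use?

The Manhattan distance from M to A is |3−1| + |3−1| = 4, so at least 4 moves are needed.
A route of 4 moves achieves this: M → L → H → B → A.
Since 4 matches the lower bound, it is optimal.

4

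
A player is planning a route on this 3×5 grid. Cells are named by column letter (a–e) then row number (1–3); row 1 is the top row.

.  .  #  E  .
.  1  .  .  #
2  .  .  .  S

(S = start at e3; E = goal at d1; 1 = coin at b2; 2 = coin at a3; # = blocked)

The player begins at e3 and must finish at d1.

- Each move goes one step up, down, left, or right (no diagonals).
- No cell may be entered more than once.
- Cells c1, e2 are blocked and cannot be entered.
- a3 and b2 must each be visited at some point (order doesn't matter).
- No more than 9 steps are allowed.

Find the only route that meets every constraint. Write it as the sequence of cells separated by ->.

Any route must reach a3 and b2 and still end at d1 within 9 moves, so the order of the required stops is forced.
Route from e3: left 4 to a3, up 1 to a2, right 3 to d2, up 1 to d1 — 9 moves in all.
Check: all required cells visited; 9 ≤ 9 moves.

e3 -> d3 -> c3 -> b3 -> a3 -> a2 -> b2 -> c2 -> d2 -> d1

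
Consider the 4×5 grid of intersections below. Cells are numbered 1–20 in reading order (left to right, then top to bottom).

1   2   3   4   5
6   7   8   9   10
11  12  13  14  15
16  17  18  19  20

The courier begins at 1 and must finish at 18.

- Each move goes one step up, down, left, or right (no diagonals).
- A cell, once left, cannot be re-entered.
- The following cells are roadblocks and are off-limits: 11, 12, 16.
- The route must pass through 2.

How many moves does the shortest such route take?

5

Any route passes through 2 somewhere between 1 and 18. Summing Manhattan distances along the two legs (1 → 2 → 18) gives a lower bound of 1 + 4 = 5 moves.
A route of 5 moves achieves this: 1 → 2 → 7 → 8 → 13 → 18.
Since 5 matches the lower bound, it is optimal.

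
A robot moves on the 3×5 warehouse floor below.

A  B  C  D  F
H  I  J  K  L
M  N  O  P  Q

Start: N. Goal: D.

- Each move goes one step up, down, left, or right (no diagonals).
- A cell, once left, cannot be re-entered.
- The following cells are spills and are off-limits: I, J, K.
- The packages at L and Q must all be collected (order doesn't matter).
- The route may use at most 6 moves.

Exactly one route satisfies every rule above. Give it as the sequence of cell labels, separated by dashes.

N - O - P - Q - L - F - D

Any route must reach L and Q and still end at D within 6 moves, so the order of the required stops is forced.
Route from N: 3× right (reaching Q), 2× up (reaching F), left to D — 6 moves in all.
Check: all required cells visited; 6 ≤ 6 moves.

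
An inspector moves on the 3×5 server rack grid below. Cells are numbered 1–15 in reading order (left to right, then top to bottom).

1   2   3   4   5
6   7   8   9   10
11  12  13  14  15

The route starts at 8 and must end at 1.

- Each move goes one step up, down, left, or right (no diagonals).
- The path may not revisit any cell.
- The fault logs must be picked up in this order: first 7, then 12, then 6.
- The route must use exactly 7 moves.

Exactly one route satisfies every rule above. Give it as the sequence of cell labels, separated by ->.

The waypoints must appear in the order 7, 12, 6, with no cell reused.
Route from 8: up to 3, left to 2, 2× down (reaching 12), left to 11, 2× up (reaching 1) — 7 moves in all.
Check: order respected (7 at step 3, 12 at step 4, 6 at step 6); 7 moves as required.

8 -> 3 -> 2 -> 7 -> 12 -> 11 -> 6 -> 1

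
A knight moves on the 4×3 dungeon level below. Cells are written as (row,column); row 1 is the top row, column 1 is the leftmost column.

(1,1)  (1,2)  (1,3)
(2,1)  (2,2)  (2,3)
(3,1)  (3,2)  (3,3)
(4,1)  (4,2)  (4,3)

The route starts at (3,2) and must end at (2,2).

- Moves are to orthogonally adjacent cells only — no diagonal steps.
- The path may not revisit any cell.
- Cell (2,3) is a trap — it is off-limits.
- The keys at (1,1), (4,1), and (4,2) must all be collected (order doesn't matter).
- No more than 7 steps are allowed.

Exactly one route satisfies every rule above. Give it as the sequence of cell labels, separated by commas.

The 7-move cap with required stops at (1,1), (4,1), (4,2) leaves no slack for detours.
Route from (3,2): down 1 to (4,2), left 1 to (4,1), up 3 to (1,1), right 1 to (1,2), down 1 to (2,2) — 7 moves in all.
Check: all required cells visited; 7 ≤ 7 moves.

(3,2), (4,2), (4,1), (3,1), (2,1), (1,1), (1,2), (2,2)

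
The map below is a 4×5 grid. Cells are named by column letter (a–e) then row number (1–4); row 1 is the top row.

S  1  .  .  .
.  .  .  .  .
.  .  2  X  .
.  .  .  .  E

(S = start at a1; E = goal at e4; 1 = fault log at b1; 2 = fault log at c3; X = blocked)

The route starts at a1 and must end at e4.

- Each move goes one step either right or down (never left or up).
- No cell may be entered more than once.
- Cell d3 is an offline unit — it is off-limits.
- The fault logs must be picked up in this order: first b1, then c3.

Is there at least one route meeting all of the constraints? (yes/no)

yes

One route that works: a1 → b1 → b2 → b3 → c3 → c4 → d4 → e4.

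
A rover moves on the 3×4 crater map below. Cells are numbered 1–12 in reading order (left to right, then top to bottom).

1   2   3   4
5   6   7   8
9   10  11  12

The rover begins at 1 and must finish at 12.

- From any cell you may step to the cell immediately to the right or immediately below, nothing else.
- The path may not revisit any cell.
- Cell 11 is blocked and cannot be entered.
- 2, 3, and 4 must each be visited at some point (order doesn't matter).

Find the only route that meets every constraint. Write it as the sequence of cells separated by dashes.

Moves only go right or down, so the column and row indices never decrease.
Route from 1: 3× right (reaching 4), 2× down (reaching 12) — 5 moves in all.
Check: all required cells visited.

1 - 2 - 3 - 4 - 8 - 12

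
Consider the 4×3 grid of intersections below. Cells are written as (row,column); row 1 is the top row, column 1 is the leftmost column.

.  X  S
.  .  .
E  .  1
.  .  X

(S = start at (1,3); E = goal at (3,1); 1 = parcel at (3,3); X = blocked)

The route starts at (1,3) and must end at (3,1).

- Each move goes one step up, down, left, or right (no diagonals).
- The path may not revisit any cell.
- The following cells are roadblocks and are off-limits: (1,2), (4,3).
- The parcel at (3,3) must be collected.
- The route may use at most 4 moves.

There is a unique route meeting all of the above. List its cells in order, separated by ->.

Any route must reach (3,3) and still end at (3,1) within 4 moves, so the order of the required stops is forced.
Route from (1,3): down 2 to (3,3), left 2 to (3,1) — 4 moves in all.
Check: all required cells visited; 4 ≤ 4 moves.

(1,3) -> (2,3) -> (3,3) -> (3,2) -> (3,1)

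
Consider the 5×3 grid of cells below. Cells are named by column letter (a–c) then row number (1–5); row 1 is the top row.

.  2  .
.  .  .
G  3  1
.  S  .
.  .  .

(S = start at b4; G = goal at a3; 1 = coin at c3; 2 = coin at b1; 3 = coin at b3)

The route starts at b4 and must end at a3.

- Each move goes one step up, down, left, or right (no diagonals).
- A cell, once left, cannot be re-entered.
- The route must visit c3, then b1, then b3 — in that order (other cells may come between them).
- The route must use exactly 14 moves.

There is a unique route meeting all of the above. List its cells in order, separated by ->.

b4 -> a4 -> a5 -> b5 -> c5 -> c4 -> c3 -> c2 -> c1 -> b1 -> a1 -> a2 -> b2 -> b3 -> a3

The waypoints must appear in the order c3, b1, b3, with no cell reused.
Route from b4: left 1 to a4, down 1 to a5, right 2 to c5, up 4 to c1, left 2 to a1, down 1 to a2, right 1 to b2, down 1 to b3, left 1 to a3 — 14 moves in all.
Check: order respected (1 at step 6, 2 at step 9, 3 at step 13); 14 moves as required.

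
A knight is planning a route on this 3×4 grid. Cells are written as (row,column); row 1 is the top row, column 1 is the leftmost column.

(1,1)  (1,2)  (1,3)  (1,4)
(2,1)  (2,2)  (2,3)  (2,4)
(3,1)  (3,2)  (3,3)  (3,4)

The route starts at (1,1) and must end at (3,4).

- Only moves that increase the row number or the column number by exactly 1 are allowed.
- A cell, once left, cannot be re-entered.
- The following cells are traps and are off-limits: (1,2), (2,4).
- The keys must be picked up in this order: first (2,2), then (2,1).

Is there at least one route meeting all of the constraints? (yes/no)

(2,1) lies to the left of (2,2), so going from (2,2) to (2,1) would need a leftward move — but moves only go right/down, so (2,2) cannot be visited before (2,1).

no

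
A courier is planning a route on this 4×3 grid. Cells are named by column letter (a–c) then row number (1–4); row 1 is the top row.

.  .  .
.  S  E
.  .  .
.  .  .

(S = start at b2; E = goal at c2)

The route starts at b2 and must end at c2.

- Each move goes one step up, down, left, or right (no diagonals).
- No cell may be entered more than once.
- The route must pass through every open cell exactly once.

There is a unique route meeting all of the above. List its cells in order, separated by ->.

b2 -> b3 -> c3 -> c4 -> b4 -> a4 -> a3 -> a2 -> a1 -> b1 -> c1 -> c2

Need to visit all 12 open cells exactly once, starting at b2 and ending at c2.
Cell c4 has only two open neighbours (c3 and b4), so the path must pass straight through it: one of those is the cell it's entered from and the other is where it exits.
Route from b2: down to b3, right to c3, down to c4, 2× left (reaching a4), 3× up (reaching a1), 2× right (reaching c1), down to c2 — 11 moves in all.
Check: all 12 open cells covered.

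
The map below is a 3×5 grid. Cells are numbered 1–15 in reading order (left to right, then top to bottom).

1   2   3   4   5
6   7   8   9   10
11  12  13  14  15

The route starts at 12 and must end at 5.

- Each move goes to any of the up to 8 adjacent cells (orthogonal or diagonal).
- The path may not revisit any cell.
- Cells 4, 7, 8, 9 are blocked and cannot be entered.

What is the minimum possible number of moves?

With diagonal moves allowed, the Chebyshev distance max(|Δrow|,|Δcol|) from 12 to 5 is 3, so at least 3 moves are needed.
That bound ignores the blocked cells. Measuring each leg by the fewest moves that actually steer around them (12→5: 4) raises the lower bound to 4.
A route of 4 moves exists: 12 → 13 → 14 → 10 → 5.
Since 4 matches that lower bound, it is optimal.

4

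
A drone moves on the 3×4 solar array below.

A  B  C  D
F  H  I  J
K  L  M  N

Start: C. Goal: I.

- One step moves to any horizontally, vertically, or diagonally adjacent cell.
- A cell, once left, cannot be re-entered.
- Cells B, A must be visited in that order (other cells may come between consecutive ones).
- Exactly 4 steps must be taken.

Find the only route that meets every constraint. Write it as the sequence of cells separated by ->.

The waypoints must appear in the order B, A, with no cell reused.
Route from C: 2× left (reaching A), down-right to H, right to I — 4 moves in all.
Check: order respected (B at step 1, A at step 2); 4 moves as required.

C -> B -> A -> H -> I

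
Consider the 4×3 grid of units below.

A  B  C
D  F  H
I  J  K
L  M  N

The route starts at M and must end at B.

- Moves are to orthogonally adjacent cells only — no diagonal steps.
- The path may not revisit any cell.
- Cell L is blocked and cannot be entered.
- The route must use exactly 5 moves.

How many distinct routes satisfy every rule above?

Need simple routes of exactly 5 moves from M to B (Manhattan distance 3, so 1 moves are spent on a detour and 1 undoing it).
Branch systematically from the start, pruning whenever the remaining move budget drops below the Manhattan distance to B or differs from it in parity. Grouping the completions by first move — via J: 6; via N: 3 — and summing: 6 + 3 = 9.
That gives 9 routes.

9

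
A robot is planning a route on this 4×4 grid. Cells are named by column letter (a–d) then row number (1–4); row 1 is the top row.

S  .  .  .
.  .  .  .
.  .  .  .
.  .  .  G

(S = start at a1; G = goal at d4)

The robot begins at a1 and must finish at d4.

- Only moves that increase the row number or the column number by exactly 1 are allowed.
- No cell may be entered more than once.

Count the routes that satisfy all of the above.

20

A right/down-only route from a1 to d4 makes exactly 3 down-moves and 3 right-moves in some order.
With no other constraints that would be C(6,3) = 20 routes.
That gives 20 routes.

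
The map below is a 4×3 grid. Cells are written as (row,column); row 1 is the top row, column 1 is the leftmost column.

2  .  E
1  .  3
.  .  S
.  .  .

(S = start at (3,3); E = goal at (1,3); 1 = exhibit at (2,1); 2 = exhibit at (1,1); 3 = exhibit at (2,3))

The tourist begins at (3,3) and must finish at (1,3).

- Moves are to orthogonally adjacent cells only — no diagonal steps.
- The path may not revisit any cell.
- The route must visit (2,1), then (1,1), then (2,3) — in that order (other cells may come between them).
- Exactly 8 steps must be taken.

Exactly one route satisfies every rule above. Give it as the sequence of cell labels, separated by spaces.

The waypoints must appear in the order (2,1), (1,1), (2,3), with no cell reused.
Route from (3,3): left 2 to (3,1), up 2 to (1,1), right 1 to (1,2), down 1 to (2,2), right 1 to (2,3), up 1 to (1,3) — 8 moves in all.
Check: order respected (1 at step 3, 2 at step 4, 3 at step 7); 8 moves as required.

(3,3) (3,2) (3,1) (2,1) (1,1) (1,2) (2,2) (2,3) (1,3)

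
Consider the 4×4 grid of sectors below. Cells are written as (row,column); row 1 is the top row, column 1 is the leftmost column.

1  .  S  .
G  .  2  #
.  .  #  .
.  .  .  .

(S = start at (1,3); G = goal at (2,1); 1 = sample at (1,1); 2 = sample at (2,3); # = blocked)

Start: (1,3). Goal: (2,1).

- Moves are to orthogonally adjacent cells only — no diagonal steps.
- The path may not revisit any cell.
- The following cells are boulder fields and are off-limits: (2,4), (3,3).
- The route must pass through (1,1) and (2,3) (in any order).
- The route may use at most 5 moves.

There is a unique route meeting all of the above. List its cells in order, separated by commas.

(1,3), (2,3), (2,2), (1,2), (1,1), (2,1)

The 5-move cap with required stops at (1,1), (2,3) leaves no slack for detours.
Route from (1,3): down to (2,3), left to (2,2), up to (1,2), left to (1,1), down to (2,1) — 5 moves in all.
Check: all required cells visited; 5 ≤ 5 moves.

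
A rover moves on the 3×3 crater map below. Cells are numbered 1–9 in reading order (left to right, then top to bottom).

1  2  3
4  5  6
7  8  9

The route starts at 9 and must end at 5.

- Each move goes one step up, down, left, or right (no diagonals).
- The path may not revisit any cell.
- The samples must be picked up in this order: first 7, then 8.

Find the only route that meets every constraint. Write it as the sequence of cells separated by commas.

9, 6, 3, 2, 1, 4, 7, 8, 5

The waypoints must appear in the order 7, 8, with no cell reused.
Route from 9: 2× up (reaching 3), 2× left (reaching 1), 2× down (reaching 7), right to 8, up to 5 — 8 moves in all.
Check: order respected (7 at step 6, 8 at step 7).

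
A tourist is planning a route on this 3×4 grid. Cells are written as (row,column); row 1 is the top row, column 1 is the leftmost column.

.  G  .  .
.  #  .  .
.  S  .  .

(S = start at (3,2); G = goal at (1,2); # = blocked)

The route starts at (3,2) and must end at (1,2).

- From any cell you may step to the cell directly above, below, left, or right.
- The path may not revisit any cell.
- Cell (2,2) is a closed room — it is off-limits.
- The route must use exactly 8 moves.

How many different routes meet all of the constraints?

Need simple routes of exactly 8 moves from (3,2) to (1,2) (Manhattan distance 2, so 3 moves are spent on a detour and 3 undoing it).
No route satisfies every constraint, so the count is 0.

0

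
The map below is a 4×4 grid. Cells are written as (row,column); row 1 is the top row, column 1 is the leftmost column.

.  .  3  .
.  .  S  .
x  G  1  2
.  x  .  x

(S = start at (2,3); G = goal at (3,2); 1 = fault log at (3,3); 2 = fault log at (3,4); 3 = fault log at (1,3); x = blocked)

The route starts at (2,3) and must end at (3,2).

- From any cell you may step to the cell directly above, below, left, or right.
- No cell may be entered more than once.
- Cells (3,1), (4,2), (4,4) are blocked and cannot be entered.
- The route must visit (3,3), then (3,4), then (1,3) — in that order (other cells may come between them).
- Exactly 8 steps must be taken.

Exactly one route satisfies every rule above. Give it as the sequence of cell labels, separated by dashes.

(2,3) - (3,3) - (3,4) - (2,4) - (1,4) - (1,3) - (1,2) - (2,2) - (3,2)

The waypoints must appear in the order (3,3), (3,4), (1,3), with no cell reused.
Route from (2,3): down 1 to (3,3), right 1 to (3,4), up 2 to (1,4), left 2 to (1,2), down 2 to (3,2) — 8 moves in all.
Check: order respected (1 at step 1, 2 at step 2, 3 at step 5); 8 moves as required.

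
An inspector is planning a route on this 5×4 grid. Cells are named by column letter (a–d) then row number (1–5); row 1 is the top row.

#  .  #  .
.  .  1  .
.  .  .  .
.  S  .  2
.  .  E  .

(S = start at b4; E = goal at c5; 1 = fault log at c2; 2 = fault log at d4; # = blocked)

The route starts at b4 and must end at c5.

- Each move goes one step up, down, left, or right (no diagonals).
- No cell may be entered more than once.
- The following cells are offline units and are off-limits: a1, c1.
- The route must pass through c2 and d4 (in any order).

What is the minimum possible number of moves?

8

Any route passes through c2 and d4 in some order between b4 and c5. Summing Manhattan distances along each leg and taking the cheapest ordering (b4 → c2 → d4 → c5) gives a lower bound of 3 + 3 + 2 = 8 moves.
A route of 8 moves achieves this: b4 → b3 → b2 → c2 → c3 → c4 → d4 → d5 → c5.
Since 8 matches the lower bound, it is optimal.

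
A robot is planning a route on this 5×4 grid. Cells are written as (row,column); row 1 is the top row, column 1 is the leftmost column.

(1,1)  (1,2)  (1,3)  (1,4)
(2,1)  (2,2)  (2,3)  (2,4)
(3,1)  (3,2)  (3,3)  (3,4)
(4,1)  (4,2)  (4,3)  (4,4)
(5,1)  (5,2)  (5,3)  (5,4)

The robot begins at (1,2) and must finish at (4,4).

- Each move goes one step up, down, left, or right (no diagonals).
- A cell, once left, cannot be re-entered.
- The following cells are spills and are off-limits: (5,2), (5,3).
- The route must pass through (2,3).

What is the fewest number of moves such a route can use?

Any route passes through (2,3) somewhere between (1,2) and (4,4). Summing Manhattan distances along the two legs ((1,2) → (2,3) → (4,4)) gives a lower bound of 2 + 3 = 5 moves.
A route of 5 moves achieves this: (1,2) → (2,2) → (2,3) → (3,3) → (4,3) → (4,4).
Since 5 matches the lower bound, it is optimal.

5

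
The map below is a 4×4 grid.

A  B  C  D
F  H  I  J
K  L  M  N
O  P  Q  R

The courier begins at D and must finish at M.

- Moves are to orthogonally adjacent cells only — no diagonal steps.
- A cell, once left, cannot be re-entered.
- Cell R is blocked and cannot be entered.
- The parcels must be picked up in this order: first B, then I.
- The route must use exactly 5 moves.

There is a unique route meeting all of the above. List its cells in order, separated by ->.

The waypoints must appear in the order B, I, with no cell reused.
Route from D: 2× left (reaching B), down to H, right to I, down to M — 5 moves in all.
Check: order respected (B at step 2, I at step 4); 5 moves as required.

D -> C -> B -> H -> I -> M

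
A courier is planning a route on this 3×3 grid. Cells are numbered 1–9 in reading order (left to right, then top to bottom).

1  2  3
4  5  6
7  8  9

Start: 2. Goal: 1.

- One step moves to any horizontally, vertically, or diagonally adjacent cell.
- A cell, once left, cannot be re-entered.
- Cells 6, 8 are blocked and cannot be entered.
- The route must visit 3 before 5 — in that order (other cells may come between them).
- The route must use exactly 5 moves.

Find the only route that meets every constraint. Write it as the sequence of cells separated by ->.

The waypoints must appear in the order 3, 5, with no cell reused.
Route from 2: right 1 to 3, down-left 2 to 7, up 2 to 1 — 5 moves in all.
Check: order respected (3 at step 1, 5 at step 2); 5 moves as required.

2 -> 3 -> 5 -> 7 -> 4 -> 1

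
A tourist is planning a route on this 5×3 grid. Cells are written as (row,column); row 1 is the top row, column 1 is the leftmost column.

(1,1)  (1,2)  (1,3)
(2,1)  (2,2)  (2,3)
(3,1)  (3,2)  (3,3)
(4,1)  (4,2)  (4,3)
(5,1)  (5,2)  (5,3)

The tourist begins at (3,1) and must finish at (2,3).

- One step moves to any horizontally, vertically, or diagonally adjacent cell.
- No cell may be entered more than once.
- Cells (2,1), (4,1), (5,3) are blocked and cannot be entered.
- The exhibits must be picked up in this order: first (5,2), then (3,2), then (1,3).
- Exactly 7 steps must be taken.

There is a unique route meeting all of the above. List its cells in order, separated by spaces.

(3,1) (4,2) (5,2) (4,3) (3,2) (2,2) (1,3) (2,3)

The waypoints must appear in the order (5,2), (3,2), (1,3), with no cell reused.
Route from (3,1): down-right to (4,2), down to (5,2), up-right to (4,3), up-left to (3,2), up to (2,2), up-right to (1,3), down to (2,3) — 7 moves in all.
Check: order respected ((5,2) at step 2, (3,2) at step 4, (1,3) at step 6); 7 moves as required.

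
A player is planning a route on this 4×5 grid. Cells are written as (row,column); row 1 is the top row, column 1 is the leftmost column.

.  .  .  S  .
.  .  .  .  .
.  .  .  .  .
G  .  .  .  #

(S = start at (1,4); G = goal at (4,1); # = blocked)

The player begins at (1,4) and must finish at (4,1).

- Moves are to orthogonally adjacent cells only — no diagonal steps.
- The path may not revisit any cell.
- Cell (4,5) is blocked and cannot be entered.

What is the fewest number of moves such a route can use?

The Manhattan distance from (1,4) to (4,1) is |1−4| + |4−1| = 6, so at least 6 moves are needed.
A route of 6 moves achieves this: (1,4) → (2,4) → (3,4) → (4,4) → (4,3) → (4,2) → (4,1).
Since 6 matches the lower bound, it is optimal.

6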